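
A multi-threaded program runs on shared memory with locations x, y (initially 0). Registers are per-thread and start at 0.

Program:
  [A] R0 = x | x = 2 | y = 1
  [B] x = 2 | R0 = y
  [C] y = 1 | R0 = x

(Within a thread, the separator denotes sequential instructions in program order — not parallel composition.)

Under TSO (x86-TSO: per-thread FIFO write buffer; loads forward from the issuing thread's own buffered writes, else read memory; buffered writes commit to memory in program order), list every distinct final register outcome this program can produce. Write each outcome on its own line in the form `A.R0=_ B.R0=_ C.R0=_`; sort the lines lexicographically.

outcome vector order: (A.R0,B.R0,C.R0)
|TSO outcomes| = 8

A.R0=0 B.R0=0 C.R0=0
A.R0=0 B.R0=0 C.R0=2
A.R0=0 B.R0=1 C.R0=0
A.R0=0 B.R0=1 C.R0=2
A.R0=2 B.R0=0 C.R0=0
A.R0=2 B.R0=0 C.R0=2
A.R0=2 B.R0=1 C.R0=0
A.R0=2 B.R0=1 C.R0=2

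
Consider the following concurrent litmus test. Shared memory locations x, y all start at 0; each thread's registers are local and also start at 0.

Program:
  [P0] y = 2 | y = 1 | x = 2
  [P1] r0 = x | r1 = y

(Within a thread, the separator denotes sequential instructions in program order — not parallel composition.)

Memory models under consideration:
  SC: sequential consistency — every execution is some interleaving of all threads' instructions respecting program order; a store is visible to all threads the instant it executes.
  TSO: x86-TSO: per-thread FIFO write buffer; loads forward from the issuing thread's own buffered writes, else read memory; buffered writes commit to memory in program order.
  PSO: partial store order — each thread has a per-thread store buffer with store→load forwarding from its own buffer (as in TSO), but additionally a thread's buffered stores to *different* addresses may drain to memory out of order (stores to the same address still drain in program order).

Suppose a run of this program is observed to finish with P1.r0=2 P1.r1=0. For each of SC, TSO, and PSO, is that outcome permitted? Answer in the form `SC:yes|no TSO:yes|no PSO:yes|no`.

outcome vector order: (P1.r0,P1.r1)
SC (4): 00; 01; 02; 21
TSO (4): 00; 01; 02; 21
PSO (6): 00; 01; 02; 20; 21; 22
target 20 ∈ {PSO}

SC:no TSO:no PSO:yes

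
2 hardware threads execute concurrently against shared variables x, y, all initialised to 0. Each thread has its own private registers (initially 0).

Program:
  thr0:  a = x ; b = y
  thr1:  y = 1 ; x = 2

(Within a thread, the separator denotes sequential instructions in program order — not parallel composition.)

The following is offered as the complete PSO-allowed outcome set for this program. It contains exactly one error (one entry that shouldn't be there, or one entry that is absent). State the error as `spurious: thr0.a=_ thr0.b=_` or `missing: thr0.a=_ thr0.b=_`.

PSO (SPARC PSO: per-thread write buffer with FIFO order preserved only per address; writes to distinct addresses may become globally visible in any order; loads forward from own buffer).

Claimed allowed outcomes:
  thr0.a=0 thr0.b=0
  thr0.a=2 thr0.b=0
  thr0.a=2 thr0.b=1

outcome vector order: (thr0.a,thr0.b)
PSO: 4 outcomes — {0/0, 0/1, 2/0, 2/1}
PSO∖claimed = {0/1}

missing: thr0.a=0 thr0.b=1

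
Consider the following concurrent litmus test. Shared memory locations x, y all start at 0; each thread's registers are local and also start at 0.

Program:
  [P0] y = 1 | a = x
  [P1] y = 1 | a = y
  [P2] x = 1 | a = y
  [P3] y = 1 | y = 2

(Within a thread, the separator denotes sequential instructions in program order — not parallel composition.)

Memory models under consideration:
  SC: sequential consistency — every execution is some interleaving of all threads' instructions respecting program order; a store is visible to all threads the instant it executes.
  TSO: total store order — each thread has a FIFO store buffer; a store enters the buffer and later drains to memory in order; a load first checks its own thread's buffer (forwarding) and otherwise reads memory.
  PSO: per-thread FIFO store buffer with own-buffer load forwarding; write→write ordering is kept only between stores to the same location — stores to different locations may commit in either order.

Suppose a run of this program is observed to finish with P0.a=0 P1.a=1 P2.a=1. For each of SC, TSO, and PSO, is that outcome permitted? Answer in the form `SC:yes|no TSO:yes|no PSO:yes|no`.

SC:yes TSO:yes PSO:yes

outcome vector order: (P0.a,P1.a,P2.a)
[SC] allowed = {(0,1,1) (0,1,2) (0,2,1) (0,2,2) (1,1,0) (1,1,1) (1,1,2) (1,2,0) (1,2,1) (1,2,2)}
[TSO] allowed = {(0,1,0) (0,1,1) (0,1,2) (0,2,0) (0,2,1) (0,2,2) (1,1,0) (1,1,1) (1,1,2) (1,2,0) (1,2,1) (1,2,2)}
[PSO] allowed = {(0,1,0) (0,1,1) (0,1,2) (0,2,0) (0,2,1) (0,2,2) (1,1,0) (1,1,1) (1,1,2) (1,2,0) (1,2,1) (1,2,2)}
target (0,1,1) ∈ {SC,TSO,PSO}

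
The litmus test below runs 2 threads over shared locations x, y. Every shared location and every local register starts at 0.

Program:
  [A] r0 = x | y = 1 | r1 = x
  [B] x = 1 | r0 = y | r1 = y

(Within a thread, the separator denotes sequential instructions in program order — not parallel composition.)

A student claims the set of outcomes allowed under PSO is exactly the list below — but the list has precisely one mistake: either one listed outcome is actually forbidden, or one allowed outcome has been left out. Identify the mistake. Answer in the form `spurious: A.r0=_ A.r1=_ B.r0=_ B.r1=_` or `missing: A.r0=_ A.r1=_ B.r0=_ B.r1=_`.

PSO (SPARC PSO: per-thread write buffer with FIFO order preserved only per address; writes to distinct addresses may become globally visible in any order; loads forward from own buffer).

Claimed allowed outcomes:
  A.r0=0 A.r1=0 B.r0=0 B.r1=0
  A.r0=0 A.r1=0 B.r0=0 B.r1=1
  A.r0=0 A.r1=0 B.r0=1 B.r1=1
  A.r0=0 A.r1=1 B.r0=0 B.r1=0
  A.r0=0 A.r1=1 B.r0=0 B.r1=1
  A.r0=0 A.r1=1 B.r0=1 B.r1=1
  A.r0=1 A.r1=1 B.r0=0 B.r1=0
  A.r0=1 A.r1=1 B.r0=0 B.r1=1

missing: A.r0=1 A.r1=1 B.r0=1 B.r1=1

outcome vector order: (A.r0,A.r1,B.r0,B.r1)
PSO: 9 outcomes — {0/0/0/0; 0/0/0/1; 0/0/1/1; 0/1/0/0; 0/1/0/1; 0/1/1/1; 1/1/0/0; 1/1/0/1; 1/1/1/1}
PSO∖claimed = {1/1/1/1}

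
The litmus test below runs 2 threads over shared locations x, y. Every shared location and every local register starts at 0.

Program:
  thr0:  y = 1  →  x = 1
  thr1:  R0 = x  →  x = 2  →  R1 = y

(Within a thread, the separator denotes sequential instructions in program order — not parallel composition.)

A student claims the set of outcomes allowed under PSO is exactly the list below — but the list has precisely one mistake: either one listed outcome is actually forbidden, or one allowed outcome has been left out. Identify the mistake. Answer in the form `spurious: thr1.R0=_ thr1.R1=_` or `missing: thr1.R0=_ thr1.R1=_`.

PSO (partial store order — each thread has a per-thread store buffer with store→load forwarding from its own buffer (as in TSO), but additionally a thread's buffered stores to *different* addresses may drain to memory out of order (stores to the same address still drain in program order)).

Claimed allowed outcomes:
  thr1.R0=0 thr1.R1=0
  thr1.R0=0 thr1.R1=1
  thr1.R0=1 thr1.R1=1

missing: thr1.R0=1 thr1.R1=0

outcome vector order: (thr1.R0,thr1.R1)
under PSO → <0 0>, <0 1>, <1 0>, <1 1>
PSO∖claimed = {<1 0>}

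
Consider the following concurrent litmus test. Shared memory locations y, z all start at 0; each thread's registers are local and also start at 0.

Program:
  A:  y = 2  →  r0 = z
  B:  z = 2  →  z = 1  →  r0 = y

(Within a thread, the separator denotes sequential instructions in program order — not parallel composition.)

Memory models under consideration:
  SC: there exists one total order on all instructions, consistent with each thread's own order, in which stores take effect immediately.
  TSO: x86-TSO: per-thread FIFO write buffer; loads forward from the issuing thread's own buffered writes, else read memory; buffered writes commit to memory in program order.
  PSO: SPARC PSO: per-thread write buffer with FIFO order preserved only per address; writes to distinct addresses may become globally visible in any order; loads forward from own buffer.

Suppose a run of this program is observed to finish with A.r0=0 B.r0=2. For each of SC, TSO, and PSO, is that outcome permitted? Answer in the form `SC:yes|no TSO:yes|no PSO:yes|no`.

outcome vector order: (A.r0,B.r0)
[SC] allowed = {02; 10; 12; 22}
[TSO] allowed = {00; 02; 10; 12; 20; 22}
[PSO] allowed = {00; 02; 10; 12; 20; 22}
target 02 ∈ {SC,TSO,PSO}

SC:yes TSO:yes PSO:yes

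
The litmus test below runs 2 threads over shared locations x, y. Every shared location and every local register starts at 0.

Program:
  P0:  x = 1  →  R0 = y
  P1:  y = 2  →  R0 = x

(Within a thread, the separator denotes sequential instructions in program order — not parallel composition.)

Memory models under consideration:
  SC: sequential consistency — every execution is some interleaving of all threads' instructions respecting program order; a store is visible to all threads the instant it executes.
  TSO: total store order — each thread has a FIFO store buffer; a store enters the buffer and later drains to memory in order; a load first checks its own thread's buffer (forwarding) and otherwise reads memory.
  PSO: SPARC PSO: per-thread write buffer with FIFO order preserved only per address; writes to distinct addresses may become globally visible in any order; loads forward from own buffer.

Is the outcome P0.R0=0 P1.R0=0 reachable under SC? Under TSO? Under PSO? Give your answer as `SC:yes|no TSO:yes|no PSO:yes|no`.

SC:no TSO:yes PSO:yes

outcome vector order: (P0.R0,P1.R0)
under SC → (0,1), (2,0), (2,1)
under TSO → (0,0), (0,1), (2,0), (2,1)
under PSO → (0,0), (0,1), (2,0), (2,1)
target (0,0) ∈ {TSO,PSO}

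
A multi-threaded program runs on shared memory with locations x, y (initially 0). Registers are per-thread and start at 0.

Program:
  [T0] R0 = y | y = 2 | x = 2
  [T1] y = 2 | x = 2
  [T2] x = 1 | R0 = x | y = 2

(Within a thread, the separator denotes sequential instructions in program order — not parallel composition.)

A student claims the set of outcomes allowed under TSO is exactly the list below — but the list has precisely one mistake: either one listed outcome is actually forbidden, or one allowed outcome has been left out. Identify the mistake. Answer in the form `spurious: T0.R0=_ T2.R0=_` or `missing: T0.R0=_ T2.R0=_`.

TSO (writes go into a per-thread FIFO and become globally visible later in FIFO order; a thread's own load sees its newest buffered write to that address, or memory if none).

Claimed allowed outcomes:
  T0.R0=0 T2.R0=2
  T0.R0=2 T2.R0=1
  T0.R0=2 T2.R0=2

missing: T0.R0=0 T2.R0=1

outcome vector order: (T0.R0,T2.R0)
TSO: 4 outcomes — {(0,1) (0,2) (2,1) (2,2)}
TSO∖claimed = {(0,1)}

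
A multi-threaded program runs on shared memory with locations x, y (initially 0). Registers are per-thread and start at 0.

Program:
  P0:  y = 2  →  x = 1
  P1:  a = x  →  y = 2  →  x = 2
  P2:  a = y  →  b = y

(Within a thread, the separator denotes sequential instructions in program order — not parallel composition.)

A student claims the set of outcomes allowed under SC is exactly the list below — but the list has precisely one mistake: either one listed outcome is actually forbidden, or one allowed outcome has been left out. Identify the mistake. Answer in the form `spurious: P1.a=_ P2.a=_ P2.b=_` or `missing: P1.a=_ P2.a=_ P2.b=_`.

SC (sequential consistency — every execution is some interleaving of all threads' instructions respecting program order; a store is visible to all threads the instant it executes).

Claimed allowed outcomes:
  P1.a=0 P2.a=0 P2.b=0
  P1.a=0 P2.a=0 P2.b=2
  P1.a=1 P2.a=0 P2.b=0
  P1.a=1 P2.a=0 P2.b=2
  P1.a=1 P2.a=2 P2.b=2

outcome vector order: (P1.a,P2.a,P2.b)
[SC] allowed = {000; 002; 022; 100; 102; 122}
SC∖claimed = {022}

missing: P1.a=0 P2.a=2 P2.b=2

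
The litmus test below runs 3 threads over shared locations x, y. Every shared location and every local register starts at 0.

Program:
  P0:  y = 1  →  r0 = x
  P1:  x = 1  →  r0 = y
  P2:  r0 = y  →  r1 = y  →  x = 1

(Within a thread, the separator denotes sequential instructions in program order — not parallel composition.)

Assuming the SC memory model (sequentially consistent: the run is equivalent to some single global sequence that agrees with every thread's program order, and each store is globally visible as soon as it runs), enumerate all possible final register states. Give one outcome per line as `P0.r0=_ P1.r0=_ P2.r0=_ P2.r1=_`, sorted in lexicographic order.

P0.r0=0 P1.r0=1 P2.r0=0 P2.r1=0
P0.r0=0 P1.r0=1 P2.r0=0 P2.r1=1
P0.r0=0 P1.r0=1 P2.r0=1 P2.r1=1
P0.r0=1 P1.r0=0 P2.r0=0 P2.r1=0
P0.r0=1 P1.r0=0 P2.r0=0 P2.r1=1
P0.r0=1 P1.r0=0 P2.r0=1 P2.r1=1
P0.r0=1 P1.r0=1 P2.r0=0 P2.r1=0
P0.r0=1 P1.r0=1 P2.r0=0 P2.r1=1
P0.r0=1 P1.r0=1 P2.r0=1 P2.r1=1

outcome vector order: (P0.r0,P1.r0,P2.r0,P2.r1)
|SC outcomes| = 9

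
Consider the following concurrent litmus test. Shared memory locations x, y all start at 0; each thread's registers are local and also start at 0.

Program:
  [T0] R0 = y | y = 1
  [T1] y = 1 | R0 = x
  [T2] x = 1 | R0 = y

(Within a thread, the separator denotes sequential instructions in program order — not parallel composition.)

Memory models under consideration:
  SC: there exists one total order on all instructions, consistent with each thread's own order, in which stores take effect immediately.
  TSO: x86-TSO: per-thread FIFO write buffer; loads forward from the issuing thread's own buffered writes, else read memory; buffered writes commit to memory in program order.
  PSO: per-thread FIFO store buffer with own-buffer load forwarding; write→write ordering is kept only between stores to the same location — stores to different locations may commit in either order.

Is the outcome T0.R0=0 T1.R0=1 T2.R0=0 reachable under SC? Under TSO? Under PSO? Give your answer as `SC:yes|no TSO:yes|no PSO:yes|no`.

SC:yes TSO:yes PSO:yes

outcome vector order: (T0.R0,T1.R0,T2.R0)
[SC] allowed = {001, 010, 011, 101, 110, 111}
[TSO] allowed = {000, 001, 010, 011, 100, 101, 110, 111}
[PSO] allowed = {000, 001, 010, 011, 100, 101, 110, 111}
target 010 ∈ {SC,TSO,PSO}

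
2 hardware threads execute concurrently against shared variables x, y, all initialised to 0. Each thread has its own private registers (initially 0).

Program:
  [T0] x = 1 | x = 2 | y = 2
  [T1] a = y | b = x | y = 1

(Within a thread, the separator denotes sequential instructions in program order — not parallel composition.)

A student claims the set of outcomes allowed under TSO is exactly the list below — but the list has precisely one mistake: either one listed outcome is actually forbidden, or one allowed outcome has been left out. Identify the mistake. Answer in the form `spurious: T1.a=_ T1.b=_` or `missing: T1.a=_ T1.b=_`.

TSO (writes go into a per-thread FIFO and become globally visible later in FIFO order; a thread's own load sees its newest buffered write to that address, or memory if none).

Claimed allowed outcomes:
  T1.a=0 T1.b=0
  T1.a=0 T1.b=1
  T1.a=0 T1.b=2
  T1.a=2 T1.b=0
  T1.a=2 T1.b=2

outcome vector order: (T1.a,T1.b)
TSO: 4 outcomes — {(0,0); (0,1); (0,2); (2,2)}
claimed∖TSO = {(2,0)}

spurious: T1.a=2 T1.b=0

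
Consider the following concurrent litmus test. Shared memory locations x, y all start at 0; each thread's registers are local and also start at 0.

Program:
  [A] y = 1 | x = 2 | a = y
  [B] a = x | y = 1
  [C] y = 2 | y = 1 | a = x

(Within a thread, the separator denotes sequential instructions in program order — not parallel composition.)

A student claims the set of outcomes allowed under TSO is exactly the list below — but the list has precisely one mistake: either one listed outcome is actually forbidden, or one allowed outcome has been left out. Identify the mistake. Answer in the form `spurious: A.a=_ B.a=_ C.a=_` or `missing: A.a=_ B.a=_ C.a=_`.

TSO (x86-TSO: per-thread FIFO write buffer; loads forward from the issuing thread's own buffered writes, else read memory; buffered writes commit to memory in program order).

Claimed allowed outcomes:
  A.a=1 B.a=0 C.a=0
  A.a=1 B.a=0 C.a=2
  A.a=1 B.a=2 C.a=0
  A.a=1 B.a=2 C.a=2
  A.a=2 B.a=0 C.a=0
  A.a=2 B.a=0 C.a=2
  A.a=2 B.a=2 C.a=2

missing: A.a=2 B.a=2 C.a=0

outcome vector order: (A.a,B.a,C.a)
TSO: 8 outcomes — {1/0/0, 1/0/2, 1/2/0, 1/2/2, 2/0/0, 2/0/2, 2/2/0, 2/2/2}
TSO∖claimed = {2/2/0}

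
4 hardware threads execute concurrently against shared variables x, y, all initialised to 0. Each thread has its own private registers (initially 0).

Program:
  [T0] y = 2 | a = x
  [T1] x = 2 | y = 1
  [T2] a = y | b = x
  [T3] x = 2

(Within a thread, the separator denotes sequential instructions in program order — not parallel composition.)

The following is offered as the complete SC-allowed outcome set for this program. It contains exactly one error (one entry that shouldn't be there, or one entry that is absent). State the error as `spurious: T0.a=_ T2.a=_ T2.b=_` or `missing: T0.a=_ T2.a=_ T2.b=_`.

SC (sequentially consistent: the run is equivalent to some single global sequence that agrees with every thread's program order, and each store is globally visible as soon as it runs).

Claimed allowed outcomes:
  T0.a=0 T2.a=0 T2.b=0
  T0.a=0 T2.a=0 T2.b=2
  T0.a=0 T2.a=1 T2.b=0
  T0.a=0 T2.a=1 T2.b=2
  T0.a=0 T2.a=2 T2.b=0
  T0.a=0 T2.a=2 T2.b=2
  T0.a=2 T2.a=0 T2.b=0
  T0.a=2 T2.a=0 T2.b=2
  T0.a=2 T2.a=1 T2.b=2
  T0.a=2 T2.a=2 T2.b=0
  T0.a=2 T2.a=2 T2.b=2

spurious: T0.a=0 T2.a=1 T2.b=0

outcome vector order: (T0.a,T2.a,T2.b)
under SC → (0,0,0); (0,0,2); (0,1,2); (0,2,0); (0,2,2); (2,0,0); (2,0,2); (2,1,2); (2,2,0); (2,2,2)
claimed∖SC = {(0,1,0)}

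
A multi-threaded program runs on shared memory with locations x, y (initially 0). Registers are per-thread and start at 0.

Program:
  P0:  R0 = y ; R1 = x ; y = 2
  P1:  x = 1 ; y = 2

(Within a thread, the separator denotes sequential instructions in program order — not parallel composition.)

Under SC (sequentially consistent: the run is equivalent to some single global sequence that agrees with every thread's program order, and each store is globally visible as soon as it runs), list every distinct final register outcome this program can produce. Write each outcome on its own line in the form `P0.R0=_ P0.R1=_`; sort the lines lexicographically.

outcome vector order: (P0.R0,P0.R1)
|SC outcomes| = 3

P0.R0=0 P0.R1=0
P0.R0=0 P0.R1=1
P0.R0=2 P0.R1=1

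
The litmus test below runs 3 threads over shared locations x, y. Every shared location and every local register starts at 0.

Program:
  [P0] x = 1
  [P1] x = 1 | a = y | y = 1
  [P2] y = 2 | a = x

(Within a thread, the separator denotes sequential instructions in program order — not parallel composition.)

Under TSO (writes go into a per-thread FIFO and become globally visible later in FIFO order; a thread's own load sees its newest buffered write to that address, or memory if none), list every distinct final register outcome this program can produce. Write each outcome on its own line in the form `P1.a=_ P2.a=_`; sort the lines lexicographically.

outcome vector order: (P1.a,P2.a)
|TSO outcomes| = 4

P1.a=0 P2.a=0
P1.a=0 P2.a=1
P1.a=2 P2.a=0
P1.a=2 P2.a=1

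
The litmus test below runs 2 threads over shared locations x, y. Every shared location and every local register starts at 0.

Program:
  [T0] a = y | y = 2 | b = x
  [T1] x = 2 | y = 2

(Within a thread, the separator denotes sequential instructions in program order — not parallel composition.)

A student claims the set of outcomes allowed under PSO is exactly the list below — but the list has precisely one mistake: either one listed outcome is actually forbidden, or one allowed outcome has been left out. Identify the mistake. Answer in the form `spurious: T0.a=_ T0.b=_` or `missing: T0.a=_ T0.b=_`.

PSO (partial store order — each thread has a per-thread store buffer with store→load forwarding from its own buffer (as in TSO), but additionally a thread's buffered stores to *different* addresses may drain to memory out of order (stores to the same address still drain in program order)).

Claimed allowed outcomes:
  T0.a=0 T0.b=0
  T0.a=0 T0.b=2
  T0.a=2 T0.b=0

outcome vector order: (T0.a,T0.b)
[PSO] allowed = {00 02 20 22}
PSO∖claimed = {22}

missing: T0.a=2 T0.b=2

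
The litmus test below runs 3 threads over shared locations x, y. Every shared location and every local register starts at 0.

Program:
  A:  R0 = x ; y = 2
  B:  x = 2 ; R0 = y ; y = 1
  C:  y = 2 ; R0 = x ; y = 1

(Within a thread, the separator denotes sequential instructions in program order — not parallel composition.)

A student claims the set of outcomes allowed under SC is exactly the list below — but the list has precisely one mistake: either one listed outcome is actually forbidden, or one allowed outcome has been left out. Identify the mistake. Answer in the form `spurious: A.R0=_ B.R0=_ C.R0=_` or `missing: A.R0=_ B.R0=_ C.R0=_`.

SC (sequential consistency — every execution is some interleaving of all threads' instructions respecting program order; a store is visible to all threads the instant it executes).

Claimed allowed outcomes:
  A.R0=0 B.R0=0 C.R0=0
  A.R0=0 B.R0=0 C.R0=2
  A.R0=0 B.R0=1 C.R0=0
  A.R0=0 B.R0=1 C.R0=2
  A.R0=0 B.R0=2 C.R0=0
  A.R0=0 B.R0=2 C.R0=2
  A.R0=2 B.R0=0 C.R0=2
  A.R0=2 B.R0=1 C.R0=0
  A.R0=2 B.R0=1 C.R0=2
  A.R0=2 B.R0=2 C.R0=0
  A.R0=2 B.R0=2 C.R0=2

outcome vector order: (A.R0,B.R0,C.R0)
SC (10): <0 0 2>, <0 1 0>, <0 1 2>, <0 2 0>, <0 2 2>, <2 0 2>, <2 1 0>, <2 1 2>, <2 2 0>, <2 2 2>
claimed∖SC = {<0 0 0>}

spurious: A.R0=0 B.R0=0 C.R0=0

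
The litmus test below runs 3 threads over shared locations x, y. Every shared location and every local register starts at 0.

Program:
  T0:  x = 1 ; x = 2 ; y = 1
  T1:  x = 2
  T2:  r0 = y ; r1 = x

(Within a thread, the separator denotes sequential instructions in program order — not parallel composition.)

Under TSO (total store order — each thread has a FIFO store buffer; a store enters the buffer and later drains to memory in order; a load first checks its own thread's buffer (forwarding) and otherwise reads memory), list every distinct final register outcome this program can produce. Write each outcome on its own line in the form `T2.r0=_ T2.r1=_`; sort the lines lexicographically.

T2.r0=0 T2.r1=0
T2.r0=0 T2.r1=1
T2.r0=0 T2.r1=2
T2.r0=1 T2.r1=2

outcome vector order: (T2.r0,T2.r1)
|TSO outcomes| = 4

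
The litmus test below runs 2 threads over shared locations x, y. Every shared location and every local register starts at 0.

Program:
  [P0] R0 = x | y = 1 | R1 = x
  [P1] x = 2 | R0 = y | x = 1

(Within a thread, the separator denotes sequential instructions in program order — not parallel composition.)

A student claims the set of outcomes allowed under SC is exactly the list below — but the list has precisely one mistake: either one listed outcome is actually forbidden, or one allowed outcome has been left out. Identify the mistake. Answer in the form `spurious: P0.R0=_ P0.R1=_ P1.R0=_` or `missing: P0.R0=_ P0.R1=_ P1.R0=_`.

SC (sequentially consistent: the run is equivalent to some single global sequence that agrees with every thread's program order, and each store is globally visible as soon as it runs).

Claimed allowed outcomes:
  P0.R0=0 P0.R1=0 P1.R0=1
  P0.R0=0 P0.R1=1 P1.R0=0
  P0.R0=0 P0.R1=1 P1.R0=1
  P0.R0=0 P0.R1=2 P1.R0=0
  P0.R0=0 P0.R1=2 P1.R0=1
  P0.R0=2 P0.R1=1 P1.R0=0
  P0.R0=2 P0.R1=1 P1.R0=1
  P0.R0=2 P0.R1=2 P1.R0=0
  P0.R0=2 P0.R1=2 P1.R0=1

outcome vector order: (P0.R0,P0.R1,P1.R0)
under SC → 0/0/1; 0/1/0; 0/1/1; 0/2/0; 0/2/1; 1/1/0; 2/1/0; 2/1/1; 2/2/0; 2/2/1
SC∖claimed = {1/1/0}

missing: P0.R0=1 P0.R1=1 P1.R0=0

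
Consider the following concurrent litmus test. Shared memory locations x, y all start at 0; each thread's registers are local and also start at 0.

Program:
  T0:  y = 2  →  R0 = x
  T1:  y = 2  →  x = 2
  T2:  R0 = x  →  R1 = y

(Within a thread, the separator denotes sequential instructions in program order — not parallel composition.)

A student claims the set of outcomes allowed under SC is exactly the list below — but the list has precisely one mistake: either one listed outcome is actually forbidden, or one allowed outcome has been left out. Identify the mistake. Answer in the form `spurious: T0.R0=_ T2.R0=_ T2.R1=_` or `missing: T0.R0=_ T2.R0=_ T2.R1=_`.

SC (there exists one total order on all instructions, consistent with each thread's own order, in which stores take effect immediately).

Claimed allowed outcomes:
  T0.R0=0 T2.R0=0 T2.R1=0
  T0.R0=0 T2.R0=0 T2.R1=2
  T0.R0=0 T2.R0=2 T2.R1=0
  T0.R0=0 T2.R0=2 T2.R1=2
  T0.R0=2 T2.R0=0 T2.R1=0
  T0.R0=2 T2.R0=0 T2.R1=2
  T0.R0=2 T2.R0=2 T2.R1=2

outcome vector order: (T0.R0,T2.R0,T2.R1)
SC: 6 outcomes — {000 002 022 200 202 222}
claimed∖SC = {020}

spurious: T0.R0=0 T2.R0=2 T2.R1=0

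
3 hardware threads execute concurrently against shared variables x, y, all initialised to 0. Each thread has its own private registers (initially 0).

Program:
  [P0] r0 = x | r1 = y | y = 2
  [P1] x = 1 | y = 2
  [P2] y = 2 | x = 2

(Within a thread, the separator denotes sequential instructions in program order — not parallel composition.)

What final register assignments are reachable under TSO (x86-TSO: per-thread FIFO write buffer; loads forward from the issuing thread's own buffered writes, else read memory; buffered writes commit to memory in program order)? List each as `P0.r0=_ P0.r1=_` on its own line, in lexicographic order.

outcome vector order: (P0.r0,P0.r1)
|TSO outcomes| = 5

P0.r0=0 P0.r1=0
P0.r0=0 P0.r1=2
P0.r0=1 P0.r1=0
P0.r0=1 P0.r1=2
P0.r0=2 P0.r1=2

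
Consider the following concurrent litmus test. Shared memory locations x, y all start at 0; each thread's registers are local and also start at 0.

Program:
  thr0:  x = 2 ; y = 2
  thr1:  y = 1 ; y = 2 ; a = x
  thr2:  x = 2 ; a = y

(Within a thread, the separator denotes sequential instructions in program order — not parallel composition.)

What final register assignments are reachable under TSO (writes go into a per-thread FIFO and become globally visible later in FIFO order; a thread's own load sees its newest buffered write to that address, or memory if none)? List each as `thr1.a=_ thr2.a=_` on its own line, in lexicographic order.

thr1.a=0 thr2.a=0
thr1.a=0 thr2.a=1
thr1.a=0 thr2.a=2
thr1.a=2 thr2.a=0
thr1.a=2 thr2.a=1
thr1.a=2 thr2.a=2

outcome vector order: (thr1.a,thr2.a)
|TSO outcomes| = 6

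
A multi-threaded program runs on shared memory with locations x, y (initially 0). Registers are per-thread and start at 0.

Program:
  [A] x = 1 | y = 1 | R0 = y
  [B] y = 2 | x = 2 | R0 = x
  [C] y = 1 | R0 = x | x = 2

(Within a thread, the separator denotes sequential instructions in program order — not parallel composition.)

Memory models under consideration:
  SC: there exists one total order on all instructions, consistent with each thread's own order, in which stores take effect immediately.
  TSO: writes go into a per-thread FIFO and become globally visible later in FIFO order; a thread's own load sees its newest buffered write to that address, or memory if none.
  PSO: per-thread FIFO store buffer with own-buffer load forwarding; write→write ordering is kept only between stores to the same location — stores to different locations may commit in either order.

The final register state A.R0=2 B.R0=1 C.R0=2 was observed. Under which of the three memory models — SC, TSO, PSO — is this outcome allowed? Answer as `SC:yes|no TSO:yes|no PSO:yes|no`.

outcome vector order: (A.R0,B.R0,C.R0)
under SC → (1,1,0) (1,1,1) (1,1,2) (1,2,0) (1,2,1) (1,2,2) (2,2,0) (2,2,1) (2,2,2)
under TSO → (1,1,0) (1,1,1) (1,1,2) (1,2,0) (1,2,1) (1,2,2) (2,2,0) (2,2,1) (2,2,2)
under PSO → (1,1,0) (1,1,1) (1,1,2) (1,2,0) (1,2,1) (1,2,2) (2,1,0) (2,1,1) (2,1,2) (2,2,0) (2,2,1) (2,2,2)
target (2,1,2) ∈ {PSO}

SC:no TSO:no PSO:yes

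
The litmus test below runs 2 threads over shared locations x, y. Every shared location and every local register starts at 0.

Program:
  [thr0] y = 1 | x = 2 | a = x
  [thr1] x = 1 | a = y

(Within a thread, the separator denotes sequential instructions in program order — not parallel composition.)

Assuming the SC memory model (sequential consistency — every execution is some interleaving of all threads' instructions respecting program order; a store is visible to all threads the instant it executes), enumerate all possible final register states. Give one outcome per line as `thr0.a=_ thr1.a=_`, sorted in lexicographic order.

thr0.a=1 thr1.a=1
thr0.a=2 thr1.a=0
thr0.a=2 thr1.a=1

outcome vector order: (thr0.a,thr1.a)
|SC outcomes| = 3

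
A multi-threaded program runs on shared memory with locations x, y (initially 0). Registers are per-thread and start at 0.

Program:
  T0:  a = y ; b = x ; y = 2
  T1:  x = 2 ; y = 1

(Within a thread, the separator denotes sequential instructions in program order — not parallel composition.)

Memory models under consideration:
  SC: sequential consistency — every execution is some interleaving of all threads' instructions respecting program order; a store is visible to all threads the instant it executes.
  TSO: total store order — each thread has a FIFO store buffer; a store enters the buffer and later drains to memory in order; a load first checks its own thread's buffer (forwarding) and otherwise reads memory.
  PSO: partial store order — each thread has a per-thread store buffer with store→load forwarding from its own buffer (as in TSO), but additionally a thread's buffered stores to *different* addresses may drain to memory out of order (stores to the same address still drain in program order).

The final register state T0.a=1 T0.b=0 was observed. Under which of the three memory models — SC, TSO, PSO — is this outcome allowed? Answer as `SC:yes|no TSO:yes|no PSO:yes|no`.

outcome vector order: (T0.a,T0.b)
SC: 3 outcomes — {00 02 12}
TSO: 3 outcomes — {00 02 12}
PSO: 4 outcomes — {00 02 10 12}
target 10 ∈ {PSO}

SC:no TSO:no PSO:yes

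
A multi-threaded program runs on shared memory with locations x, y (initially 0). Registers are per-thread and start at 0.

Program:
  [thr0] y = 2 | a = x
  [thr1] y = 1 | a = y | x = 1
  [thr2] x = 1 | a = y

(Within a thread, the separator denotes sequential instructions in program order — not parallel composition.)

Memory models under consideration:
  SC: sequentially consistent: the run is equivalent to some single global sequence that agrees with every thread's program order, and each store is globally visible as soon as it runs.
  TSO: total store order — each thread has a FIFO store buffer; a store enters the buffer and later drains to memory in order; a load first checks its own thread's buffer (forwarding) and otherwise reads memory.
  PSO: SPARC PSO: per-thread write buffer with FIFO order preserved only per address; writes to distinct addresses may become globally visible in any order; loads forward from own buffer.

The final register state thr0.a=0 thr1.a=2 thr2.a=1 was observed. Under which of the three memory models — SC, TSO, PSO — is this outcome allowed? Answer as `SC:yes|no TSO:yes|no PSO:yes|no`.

outcome vector order: (thr0.a,thr1.a,thr2.a)
under SC → 011; 012; 022; 110; 111; 112; 120; 121; 122
under TSO → 010; 011; 012; 020; 021; 022; 110; 111; 112; 120; 121; 122
under PSO → 010; 011; 012; 020; 021; 022; 110; 111; 112; 120; 121; 122
target 021 ∈ {TSO,PSO}

SC:no TSO:yes PSO:yes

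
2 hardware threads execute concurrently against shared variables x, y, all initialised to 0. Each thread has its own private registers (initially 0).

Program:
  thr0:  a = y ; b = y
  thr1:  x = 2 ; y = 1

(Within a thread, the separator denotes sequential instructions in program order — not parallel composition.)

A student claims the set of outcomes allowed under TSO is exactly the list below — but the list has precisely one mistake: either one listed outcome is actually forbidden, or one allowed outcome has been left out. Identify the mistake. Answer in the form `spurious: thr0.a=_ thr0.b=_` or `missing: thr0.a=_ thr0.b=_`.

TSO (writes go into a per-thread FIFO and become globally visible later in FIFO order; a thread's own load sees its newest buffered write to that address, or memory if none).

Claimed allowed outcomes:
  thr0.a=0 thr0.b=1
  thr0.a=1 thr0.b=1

missing: thr0.a=0 thr0.b=0

outcome vector order: (thr0.a,thr0.b)
under TSO → <0 0>, <0 1>, <1 1>
TSO∖claimed = {<0 0>}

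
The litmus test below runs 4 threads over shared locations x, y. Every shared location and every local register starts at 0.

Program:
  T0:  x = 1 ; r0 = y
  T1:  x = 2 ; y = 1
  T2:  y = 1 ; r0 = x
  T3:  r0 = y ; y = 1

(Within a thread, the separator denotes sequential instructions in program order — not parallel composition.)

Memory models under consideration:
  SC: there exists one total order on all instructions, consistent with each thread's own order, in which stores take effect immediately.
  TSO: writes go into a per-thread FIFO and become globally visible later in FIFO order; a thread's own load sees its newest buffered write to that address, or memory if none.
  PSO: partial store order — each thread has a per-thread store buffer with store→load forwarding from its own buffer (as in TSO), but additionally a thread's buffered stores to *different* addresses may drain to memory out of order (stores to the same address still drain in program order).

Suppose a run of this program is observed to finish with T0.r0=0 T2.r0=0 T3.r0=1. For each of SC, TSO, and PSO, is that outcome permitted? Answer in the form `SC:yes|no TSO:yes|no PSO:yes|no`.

SC:no TSO:yes PSO:yes

outcome vector order: (T0.r0,T2.r0,T3.r0)
SC (10): (0,1,0), (0,1,1), (0,2,0), (0,2,1), (1,0,0), (1,0,1), (1,1,0), (1,1,1), (1,2,0), (1,2,1)
TSO (12): (0,0,0), (0,0,1), (0,1,0), (0,1,1), (0,2,0), (0,2,1), (1,0,0), (1,0,1), (1,1,0), (1,1,1), (1,2,0), (1,2,1)
PSO (12): (0,0,0), (0,0,1), (0,1,0), (0,1,1), (0,2,0), (0,2,1), (1,0,0), (1,0,1), (1,1,0), (1,1,1), (1,2,0), (1,2,1)
target (0,0,1) ∈ {TSO,PSO}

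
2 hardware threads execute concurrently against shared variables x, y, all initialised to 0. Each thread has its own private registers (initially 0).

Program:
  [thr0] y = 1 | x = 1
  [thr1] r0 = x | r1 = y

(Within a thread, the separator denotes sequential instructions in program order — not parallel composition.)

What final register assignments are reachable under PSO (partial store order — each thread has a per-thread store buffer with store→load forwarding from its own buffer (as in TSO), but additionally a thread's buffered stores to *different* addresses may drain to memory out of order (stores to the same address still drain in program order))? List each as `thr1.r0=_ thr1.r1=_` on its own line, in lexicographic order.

thr1.r0=0 thr1.r1=0
thr1.r0=0 thr1.r1=1
thr1.r0=1 thr1.r1=0
thr1.r0=1 thr1.r1=1

outcome vector order: (thr1.r0,thr1.r1)
|PSO outcomes| = 4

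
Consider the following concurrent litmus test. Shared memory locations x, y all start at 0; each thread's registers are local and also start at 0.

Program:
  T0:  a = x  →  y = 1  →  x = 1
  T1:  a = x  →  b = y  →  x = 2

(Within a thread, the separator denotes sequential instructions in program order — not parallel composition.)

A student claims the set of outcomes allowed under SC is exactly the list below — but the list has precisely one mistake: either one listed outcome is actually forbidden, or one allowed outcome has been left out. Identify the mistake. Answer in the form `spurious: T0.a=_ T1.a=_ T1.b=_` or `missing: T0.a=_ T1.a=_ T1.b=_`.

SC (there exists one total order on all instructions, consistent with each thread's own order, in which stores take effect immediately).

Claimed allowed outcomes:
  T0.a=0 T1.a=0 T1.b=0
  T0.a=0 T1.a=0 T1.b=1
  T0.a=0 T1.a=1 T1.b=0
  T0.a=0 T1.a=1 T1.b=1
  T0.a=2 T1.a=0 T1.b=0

outcome vector order: (T0.a,T1.a,T1.b)
SC (4): (0,0,0) (0,0,1) (0,1,1) (2,0,0)
claimed∖SC = {(0,1,0)}

spurious: T0.a=0 T1.a=1 T1.b=0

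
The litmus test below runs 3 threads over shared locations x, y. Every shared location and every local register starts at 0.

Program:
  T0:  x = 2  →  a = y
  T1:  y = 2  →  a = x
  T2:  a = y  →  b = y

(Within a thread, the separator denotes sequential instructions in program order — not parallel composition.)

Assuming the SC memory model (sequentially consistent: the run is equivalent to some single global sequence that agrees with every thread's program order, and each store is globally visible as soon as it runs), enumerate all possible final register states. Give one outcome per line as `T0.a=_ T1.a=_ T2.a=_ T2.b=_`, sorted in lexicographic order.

T0.a=0 T1.a=2 T2.a=0 T2.b=0
T0.a=0 T1.a=2 T2.a=0 T2.b=2
T0.a=0 T1.a=2 T2.a=2 T2.b=2
T0.a=2 T1.a=0 T2.a=0 T2.b=0
T0.a=2 T1.a=0 T2.a=0 T2.b=2
T0.a=2 T1.a=0 T2.a=2 T2.b=2
T0.a=2 T1.a=2 T2.a=0 T2.b=0
T0.a=2 T1.a=2 T2.a=0 T2.b=2
T0.a=2 T1.a=2 T2.a=2 T2.b=2

outcome vector order: (T0.a,T1.a,T2.a,T2.b)
|SC outcomes| = 9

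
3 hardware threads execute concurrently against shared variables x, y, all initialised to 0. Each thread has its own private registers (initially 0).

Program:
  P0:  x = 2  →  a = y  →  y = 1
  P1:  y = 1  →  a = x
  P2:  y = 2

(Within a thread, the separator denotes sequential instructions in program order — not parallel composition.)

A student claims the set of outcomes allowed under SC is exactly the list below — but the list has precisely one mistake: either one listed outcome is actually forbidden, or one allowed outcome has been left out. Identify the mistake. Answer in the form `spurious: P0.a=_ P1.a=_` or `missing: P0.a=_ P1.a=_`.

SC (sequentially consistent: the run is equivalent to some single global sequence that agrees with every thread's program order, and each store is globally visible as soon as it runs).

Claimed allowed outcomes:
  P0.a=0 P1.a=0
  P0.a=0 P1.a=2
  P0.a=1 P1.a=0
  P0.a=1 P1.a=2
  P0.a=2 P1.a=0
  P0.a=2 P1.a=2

outcome vector order: (P0.a,P1.a)
[SC] allowed = {0/2 1/0 1/2 2/0 2/2}
claimed∖SC = {0/0}

spurious: P0.a=0 P1.a=0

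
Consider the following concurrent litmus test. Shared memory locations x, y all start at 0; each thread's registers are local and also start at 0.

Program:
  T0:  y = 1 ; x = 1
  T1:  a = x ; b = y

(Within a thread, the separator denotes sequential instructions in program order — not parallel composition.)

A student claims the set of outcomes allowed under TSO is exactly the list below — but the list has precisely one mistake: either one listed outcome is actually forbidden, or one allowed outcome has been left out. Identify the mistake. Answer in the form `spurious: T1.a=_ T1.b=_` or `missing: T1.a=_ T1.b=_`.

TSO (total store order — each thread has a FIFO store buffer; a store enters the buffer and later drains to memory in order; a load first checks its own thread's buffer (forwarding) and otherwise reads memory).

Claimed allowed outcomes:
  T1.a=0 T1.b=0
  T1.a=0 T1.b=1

missing: T1.a=1 T1.b=1

outcome vector order: (T1.a,T1.b)
TSO (3): 0/0 0/1 1/1
TSO∖claimed = {1/1}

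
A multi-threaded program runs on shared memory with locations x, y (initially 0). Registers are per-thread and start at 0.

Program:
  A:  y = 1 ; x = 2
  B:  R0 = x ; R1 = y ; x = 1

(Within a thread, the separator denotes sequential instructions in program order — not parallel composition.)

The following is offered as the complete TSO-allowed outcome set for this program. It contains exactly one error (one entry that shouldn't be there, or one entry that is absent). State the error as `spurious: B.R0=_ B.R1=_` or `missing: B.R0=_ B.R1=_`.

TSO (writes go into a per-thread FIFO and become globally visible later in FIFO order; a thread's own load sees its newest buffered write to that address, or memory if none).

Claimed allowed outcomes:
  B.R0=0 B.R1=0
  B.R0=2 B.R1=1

missing: B.R0=0 B.R1=1

outcome vector order: (B.R0,B.R1)
TSO (3): 0/0 0/1 2/1
TSO∖claimed = {0/1}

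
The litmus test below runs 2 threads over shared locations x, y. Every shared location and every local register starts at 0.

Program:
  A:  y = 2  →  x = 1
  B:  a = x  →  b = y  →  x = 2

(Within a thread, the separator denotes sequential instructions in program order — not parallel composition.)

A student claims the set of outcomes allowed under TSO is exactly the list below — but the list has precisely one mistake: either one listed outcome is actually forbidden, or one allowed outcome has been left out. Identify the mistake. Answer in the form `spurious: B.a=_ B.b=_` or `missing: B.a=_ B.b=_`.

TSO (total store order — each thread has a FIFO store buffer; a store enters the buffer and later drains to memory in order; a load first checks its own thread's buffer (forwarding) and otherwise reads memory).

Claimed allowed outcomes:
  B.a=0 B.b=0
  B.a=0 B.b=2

missing: B.a=1 B.b=2

outcome vector order: (B.a,B.b)
under TSO → <0 0> <0 2> <1 2>
TSO∖claimed = {<1 2>}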